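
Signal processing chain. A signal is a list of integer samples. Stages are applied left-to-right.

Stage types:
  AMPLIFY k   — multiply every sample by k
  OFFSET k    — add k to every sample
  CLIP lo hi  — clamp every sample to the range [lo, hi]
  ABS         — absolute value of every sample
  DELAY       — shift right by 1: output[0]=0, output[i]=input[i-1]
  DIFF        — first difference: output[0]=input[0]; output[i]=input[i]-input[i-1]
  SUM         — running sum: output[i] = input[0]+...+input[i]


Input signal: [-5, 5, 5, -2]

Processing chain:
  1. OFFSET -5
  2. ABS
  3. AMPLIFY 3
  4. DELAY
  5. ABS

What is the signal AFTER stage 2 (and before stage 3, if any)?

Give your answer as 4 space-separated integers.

Answer: 10 0 0 7

Derivation:
Input: [-5, 5, 5, -2]
Stage 1 (OFFSET -5): -5+-5=-10, 5+-5=0, 5+-5=0, -2+-5=-7 -> [-10, 0, 0, -7]
Stage 2 (ABS): |-10|=10, |0|=0, |0|=0, |-7|=7 -> [10, 0, 0, 7]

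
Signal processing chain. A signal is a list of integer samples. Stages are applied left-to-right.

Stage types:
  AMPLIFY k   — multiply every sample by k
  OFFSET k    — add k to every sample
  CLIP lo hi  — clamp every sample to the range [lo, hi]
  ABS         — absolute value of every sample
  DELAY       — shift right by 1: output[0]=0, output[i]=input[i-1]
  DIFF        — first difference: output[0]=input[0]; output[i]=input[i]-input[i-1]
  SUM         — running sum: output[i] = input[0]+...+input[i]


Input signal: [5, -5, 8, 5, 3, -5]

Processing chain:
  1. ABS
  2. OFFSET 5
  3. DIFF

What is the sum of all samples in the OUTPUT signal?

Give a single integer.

Answer: 10

Derivation:
Input: [5, -5, 8, 5, 3, -5]
Stage 1 (ABS): |5|=5, |-5|=5, |8|=8, |5|=5, |3|=3, |-5|=5 -> [5, 5, 8, 5, 3, 5]
Stage 2 (OFFSET 5): 5+5=10, 5+5=10, 8+5=13, 5+5=10, 3+5=8, 5+5=10 -> [10, 10, 13, 10, 8, 10]
Stage 3 (DIFF): s[0]=10, 10-10=0, 13-10=3, 10-13=-3, 8-10=-2, 10-8=2 -> [10, 0, 3, -3, -2, 2]
Output sum: 10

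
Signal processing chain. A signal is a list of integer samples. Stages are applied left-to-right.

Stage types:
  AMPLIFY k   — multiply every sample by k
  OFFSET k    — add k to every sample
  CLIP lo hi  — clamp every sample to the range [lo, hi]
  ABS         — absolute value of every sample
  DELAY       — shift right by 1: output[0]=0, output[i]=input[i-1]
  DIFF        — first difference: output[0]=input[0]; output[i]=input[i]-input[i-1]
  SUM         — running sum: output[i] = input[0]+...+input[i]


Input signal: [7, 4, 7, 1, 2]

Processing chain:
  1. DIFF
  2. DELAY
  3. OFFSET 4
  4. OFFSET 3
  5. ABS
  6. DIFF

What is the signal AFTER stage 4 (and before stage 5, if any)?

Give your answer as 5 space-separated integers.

Input: [7, 4, 7, 1, 2]
Stage 1 (DIFF): s[0]=7, 4-7=-3, 7-4=3, 1-7=-6, 2-1=1 -> [7, -3, 3, -6, 1]
Stage 2 (DELAY): [0, 7, -3, 3, -6] = [0, 7, -3, 3, -6] -> [0, 7, -3, 3, -6]
Stage 3 (OFFSET 4): 0+4=4, 7+4=11, -3+4=1, 3+4=7, -6+4=-2 -> [4, 11, 1, 7, -2]
Stage 4 (OFFSET 3): 4+3=7, 11+3=14, 1+3=4, 7+3=10, -2+3=1 -> [7, 14, 4, 10, 1]

Answer: 7 14 4 10 1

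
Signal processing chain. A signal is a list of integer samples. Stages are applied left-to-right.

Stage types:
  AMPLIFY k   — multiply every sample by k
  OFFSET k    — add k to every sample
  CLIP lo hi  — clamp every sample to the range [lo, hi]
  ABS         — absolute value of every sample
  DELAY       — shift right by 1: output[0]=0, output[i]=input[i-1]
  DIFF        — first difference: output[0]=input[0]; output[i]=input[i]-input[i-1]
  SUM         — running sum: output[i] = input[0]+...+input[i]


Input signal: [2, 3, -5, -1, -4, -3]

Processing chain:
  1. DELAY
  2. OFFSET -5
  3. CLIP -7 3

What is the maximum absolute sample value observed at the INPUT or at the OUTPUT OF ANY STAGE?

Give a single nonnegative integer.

Input: [2, 3, -5, -1, -4, -3] (max |s|=5)
Stage 1 (DELAY): [0, 2, 3, -5, -1, -4] = [0, 2, 3, -5, -1, -4] -> [0, 2, 3, -5, -1, -4] (max |s|=5)
Stage 2 (OFFSET -5): 0+-5=-5, 2+-5=-3, 3+-5=-2, -5+-5=-10, -1+-5=-6, -4+-5=-9 -> [-5, -3, -2, -10, -6, -9] (max |s|=10)
Stage 3 (CLIP -7 3): clip(-5,-7,3)=-5, clip(-3,-7,3)=-3, clip(-2,-7,3)=-2, clip(-10,-7,3)=-7, clip(-6,-7,3)=-6, clip(-9,-7,3)=-7 -> [-5, -3, -2, -7, -6, -7] (max |s|=7)
Overall max amplitude: 10

Answer: 10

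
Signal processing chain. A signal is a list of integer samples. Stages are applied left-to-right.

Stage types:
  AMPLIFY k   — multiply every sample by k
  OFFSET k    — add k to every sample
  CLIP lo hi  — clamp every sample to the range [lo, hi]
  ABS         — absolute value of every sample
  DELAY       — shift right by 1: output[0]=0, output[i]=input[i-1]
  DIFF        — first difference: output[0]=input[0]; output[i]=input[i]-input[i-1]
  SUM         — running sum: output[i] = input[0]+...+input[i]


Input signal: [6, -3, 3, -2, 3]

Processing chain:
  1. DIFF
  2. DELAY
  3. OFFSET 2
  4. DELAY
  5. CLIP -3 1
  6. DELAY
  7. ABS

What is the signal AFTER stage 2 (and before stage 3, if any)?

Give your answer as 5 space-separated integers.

Input: [6, -3, 3, -2, 3]
Stage 1 (DIFF): s[0]=6, -3-6=-9, 3--3=6, -2-3=-5, 3--2=5 -> [6, -9, 6, -5, 5]
Stage 2 (DELAY): [0, 6, -9, 6, -5] = [0, 6, -9, 6, -5] -> [0, 6, -9, 6, -5]

Answer: 0 6 -9 6 -5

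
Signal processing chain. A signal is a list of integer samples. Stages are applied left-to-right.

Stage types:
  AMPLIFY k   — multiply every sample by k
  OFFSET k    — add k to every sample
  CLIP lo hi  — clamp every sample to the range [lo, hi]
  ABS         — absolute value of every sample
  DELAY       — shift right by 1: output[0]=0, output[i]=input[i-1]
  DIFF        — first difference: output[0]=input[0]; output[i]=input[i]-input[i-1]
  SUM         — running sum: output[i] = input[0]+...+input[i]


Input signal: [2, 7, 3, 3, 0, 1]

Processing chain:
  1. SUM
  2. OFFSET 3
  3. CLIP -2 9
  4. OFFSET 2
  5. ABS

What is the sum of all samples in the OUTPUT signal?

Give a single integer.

Answer: 62

Derivation:
Input: [2, 7, 3, 3, 0, 1]
Stage 1 (SUM): sum[0..0]=2, sum[0..1]=9, sum[0..2]=12, sum[0..3]=15, sum[0..4]=15, sum[0..5]=16 -> [2, 9, 12, 15, 15, 16]
Stage 2 (OFFSET 3): 2+3=5, 9+3=12, 12+3=15, 15+3=18, 15+3=18, 16+3=19 -> [5, 12, 15, 18, 18, 19]
Stage 3 (CLIP -2 9): clip(5,-2,9)=5, clip(12,-2,9)=9, clip(15,-2,9)=9, clip(18,-2,9)=9, clip(18,-2,9)=9, clip(19,-2,9)=9 -> [5, 9, 9, 9, 9, 9]
Stage 4 (OFFSET 2): 5+2=7, 9+2=11, 9+2=11, 9+2=11, 9+2=11, 9+2=11 -> [7, 11, 11, 11, 11, 11]
Stage 5 (ABS): |7|=7, |11|=11, |11|=11, |11|=11, |11|=11, |11|=11 -> [7, 11, 11, 11, 11, 11]
Output sum: 62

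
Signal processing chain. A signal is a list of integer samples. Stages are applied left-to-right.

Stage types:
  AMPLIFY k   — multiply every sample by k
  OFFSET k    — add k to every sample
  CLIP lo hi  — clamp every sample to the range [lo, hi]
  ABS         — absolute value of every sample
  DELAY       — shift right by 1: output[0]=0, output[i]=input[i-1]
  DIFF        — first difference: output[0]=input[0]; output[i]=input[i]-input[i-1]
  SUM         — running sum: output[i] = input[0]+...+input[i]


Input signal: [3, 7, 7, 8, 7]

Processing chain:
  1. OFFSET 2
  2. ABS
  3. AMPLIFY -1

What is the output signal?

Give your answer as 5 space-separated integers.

Input: [3, 7, 7, 8, 7]
Stage 1 (OFFSET 2): 3+2=5, 7+2=9, 7+2=9, 8+2=10, 7+2=9 -> [5, 9, 9, 10, 9]
Stage 2 (ABS): |5|=5, |9|=9, |9|=9, |10|=10, |9|=9 -> [5, 9, 9, 10, 9]
Stage 3 (AMPLIFY -1): 5*-1=-5, 9*-1=-9, 9*-1=-9, 10*-1=-10, 9*-1=-9 -> [-5, -9, -9, -10, -9]

Answer: -5 -9 -9 -10 -9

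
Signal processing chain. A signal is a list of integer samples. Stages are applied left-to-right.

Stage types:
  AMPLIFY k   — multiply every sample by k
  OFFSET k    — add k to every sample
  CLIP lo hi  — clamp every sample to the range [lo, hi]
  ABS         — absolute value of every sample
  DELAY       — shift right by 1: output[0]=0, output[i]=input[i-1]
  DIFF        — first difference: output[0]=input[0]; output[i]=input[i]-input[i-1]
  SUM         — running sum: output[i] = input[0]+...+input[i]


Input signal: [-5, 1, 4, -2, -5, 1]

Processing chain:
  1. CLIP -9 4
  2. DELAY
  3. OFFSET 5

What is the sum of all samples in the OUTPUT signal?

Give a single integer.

Answer: 23

Derivation:
Input: [-5, 1, 4, -2, -5, 1]
Stage 1 (CLIP -9 4): clip(-5,-9,4)=-5, clip(1,-9,4)=1, clip(4,-9,4)=4, clip(-2,-9,4)=-2, clip(-5,-9,4)=-5, clip(1,-9,4)=1 -> [-5, 1, 4, -2, -5, 1]
Stage 2 (DELAY): [0, -5, 1, 4, -2, -5] = [0, -5, 1, 4, -2, -5] -> [0, -5, 1, 4, -2, -5]
Stage 3 (OFFSET 5): 0+5=5, -5+5=0, 1+5=6, 4+5=9, -2+5=3, -5+5=0 -> [5, 0, 6, 9, 3, 0]
Output sum: 23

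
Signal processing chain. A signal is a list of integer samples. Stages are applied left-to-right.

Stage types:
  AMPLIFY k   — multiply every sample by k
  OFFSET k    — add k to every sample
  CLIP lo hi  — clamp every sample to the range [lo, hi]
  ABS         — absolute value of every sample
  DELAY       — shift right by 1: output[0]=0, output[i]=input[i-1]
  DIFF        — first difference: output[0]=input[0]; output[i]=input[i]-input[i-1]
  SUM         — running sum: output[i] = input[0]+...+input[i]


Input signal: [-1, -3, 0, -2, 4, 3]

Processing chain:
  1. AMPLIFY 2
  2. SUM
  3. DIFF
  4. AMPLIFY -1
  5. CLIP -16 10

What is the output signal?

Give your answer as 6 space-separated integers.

Answer: 2 6 0 4 -8 -6

Derivation:
Input: [-1, -3, 0, -2, 4, 3]
Stage 1 (AMPLIFY 2): -1*2=-2, -3*2=-6, 0*2=0, -2*2=-4, 4*2=8, 3*2=6 -> [-2, -6, 0, -4, 8, 6]
Stage 2 (SUM): sum[0..0]=-2, sum[0..1]=-8, sum[0..2]=-8, sum[0..3]=-12, sum[0..4]=-4, sum[0..5]=2 -> [-2, -8, -8, -12, -4, 2]
Stage 3 (DIFF): s[0]=-2, -8--2=-6, -8--8=0, -12--8=-4, -4--12=8, 2--4=6 -> [-2, -6, 0, -4, 8, 6]
Stage 4 (AMPLIFY -1): -2*-1=2, -6*-1=6, 0*-1=0, -4*-1=4, 8*-1=-8, 6*-1=-6 -> [2, 6, 0, 4, -8, -6]
Stage 5 (CLIP -16 10): clip(2,-16,10)=2, clip(6,-16,10)=6, clip(0,-16,10)=0, clip(4,-16,10)=4, clip(-8,-16,10)=-8, clip(-6,-16,10)=-6 -> [2, 6, 0, 4, -8, -6]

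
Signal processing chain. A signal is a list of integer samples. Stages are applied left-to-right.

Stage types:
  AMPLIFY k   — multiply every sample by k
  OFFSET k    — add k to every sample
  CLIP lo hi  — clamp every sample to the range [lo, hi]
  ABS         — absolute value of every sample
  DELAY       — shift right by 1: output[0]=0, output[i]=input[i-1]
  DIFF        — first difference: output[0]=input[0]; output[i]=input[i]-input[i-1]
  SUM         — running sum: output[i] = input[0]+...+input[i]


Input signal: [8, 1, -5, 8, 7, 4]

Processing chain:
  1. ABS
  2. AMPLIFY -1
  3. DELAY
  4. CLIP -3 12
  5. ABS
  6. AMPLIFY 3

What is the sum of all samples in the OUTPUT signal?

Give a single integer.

Answer: 39

Derivation:
Input: [8, 1, -5, 8, 7, 4]
Stage 1 (ABS): |8|=8, |1|=1, |-5|=5, |8|=8, |7|=7, |4|=4 -> [8, 1, 5, 8, 7, 4]
Stage 2 (AMPLIFY -1): 8*-1=-8, 1*-1=-1, 5*-1=-5, 8*-1=-8, 7*-1=-7, 4*-1=-4 -> [-8, -1, -5, -8, -7, -4]
Stage 3 (DELAY): [0, -8, -1, -5, -8, -7] = [0, -8, -1, -5, -8, -7] -> [0, -8, -1, -5, -8, -7]
Stage 4 (CLIP -3 12): clip(0,-3,12)=0, clip(-8,-3,12)=-3, clip(-1,-3,12)=-1, clip(-5,-3,12)=-3, clip(-8,-3,12)=-3, clip(-7,-3,12)=-3 -> [0, -3, -1, -3, -3, -3]
Stage 5 (ABS): |0|=0, |-3|=3, |-1|=1, |-3|=3, |-3|=3, |-3|=3 -> [0, 3, 1, 3, 3, 3]
Stage 6 (AMPLIFY 3): 0*3=0, 3*3=9, 1*3=3, 3*3=9, 3*3=9, 3*3=9 -> [0, 9, 3, 9, 9, 9]
Output sum: 39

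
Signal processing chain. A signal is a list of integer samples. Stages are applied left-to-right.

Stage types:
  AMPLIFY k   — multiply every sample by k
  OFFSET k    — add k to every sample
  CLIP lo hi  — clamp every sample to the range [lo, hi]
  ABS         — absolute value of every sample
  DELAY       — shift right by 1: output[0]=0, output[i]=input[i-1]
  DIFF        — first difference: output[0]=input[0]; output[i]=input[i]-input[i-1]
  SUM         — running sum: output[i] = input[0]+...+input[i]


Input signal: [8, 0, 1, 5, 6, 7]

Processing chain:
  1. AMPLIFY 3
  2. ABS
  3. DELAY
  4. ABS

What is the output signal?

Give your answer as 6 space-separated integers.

Input: [8, 0, 1, 5, 6, 7]
Stage 1 (AMPLIFY 3): 8*3=24, 0*3=0, 1*3=3, 5*3=15, 6*3=18, 7*3=21 -> [24, 0, 3, 15, 18, 21]
Stage 2 (ABS): |24|=24, |0|=0, |3|=3, |15|=15, |18|=18, |21|=21 -> [24, 0, 3, 15, 18, 21]
Stage 3 (DELAY): [0, 24, 0, 3, 15, 18] = [0, 24, 0, 3, 15, 18] -> [0, 24, 0, 3, 15, 18]
Stage 4 (ABS): |0|=0, |24|=24, |0|=0, |3|=3, |15|=15, |18|=18 -> [0, 24, 0, 3, 15, 18]

Answer: 0 24 0 3 15 18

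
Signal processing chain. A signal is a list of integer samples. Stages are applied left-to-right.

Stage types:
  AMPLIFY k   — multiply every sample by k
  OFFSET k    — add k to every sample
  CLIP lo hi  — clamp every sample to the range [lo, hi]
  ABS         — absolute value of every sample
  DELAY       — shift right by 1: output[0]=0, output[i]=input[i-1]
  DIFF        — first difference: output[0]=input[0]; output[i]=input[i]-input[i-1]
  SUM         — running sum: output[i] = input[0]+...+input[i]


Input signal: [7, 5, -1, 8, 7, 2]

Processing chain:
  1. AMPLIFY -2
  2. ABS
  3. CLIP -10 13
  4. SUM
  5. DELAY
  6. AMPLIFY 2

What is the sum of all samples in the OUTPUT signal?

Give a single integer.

Answer: 300

Derivation:
Input: [7, 5, -1, 8, 7, 2]
Stage 1 (AMPLIFY -2): 7*-2=-14, 5*-2=-10, -1*-2=2, 8*-2=-16, 7*-2=-14, 2*-2=-4 -> [-14, -10, 2, -16, -14, -4]
Stage 2 (ABS): |-14|=14, |-10|=10, |2|=2, |-16|=16, |-14|=14, |-4|=4 -> [14, 10, 2, 16, 14, 4]
Stage 3 (CLIP -10 13): clip(14,-10,13)=13, clip(10,-10,13)=10, clip(2,-10,13)=2, clip(16,-10,13)=13, clip(14,-10,13)=13, clip(4,-10,13)=4 -> [13, 10, 2, 13, 13, 4]
Stage 4 (SUM): sum[0..0]=13, sum[0..1]=23, sum[0..2]=25, sum[0..3]=38, sum[0..4]=51, sum[0..5]=55 -> [13, 23, 25, 38, 51, 55]
Stage 5 (DELAY): [0, 13, 23, 25, 38, 51] = [0, 13, 23, 25, 38, 51] -> [0, 13, 23, 25, 38, 51]
Stage 6 (AMPLIFY 2): 0*2=0, 13*2=26, 23*2=46, 25*2=50, 38*2=76, 51*2=102 -> [0, 26, 46, 50, 76, 102]
Output sum: 300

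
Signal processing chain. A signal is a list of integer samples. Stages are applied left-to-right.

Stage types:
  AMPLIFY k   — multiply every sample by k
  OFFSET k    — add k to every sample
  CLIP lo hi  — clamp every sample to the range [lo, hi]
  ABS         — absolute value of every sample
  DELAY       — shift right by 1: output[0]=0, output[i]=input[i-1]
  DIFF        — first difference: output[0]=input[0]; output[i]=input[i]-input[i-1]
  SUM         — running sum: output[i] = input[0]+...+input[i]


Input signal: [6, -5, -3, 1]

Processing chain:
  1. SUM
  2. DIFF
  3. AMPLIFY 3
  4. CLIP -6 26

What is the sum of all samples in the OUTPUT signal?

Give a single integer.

Answer: 9

Derivation:
Input: [6, -5, -3, 1]
Stage 1 (SUM): sum[0..0]=6, sum[0..1]=1, sum[0..2]=-2, sum[0..3]=-1 -> [6, 1, -2, -1]
Stage 2 (DIFF): s[0]=6, 1-6=-5, -2-1=-3, -1--2=1 -> [6, -5, -3, 1]
Stage 3 (AMPLIFY 3): 6*3=18, -5*3=-15, -3*3=-9, 1*3=3 -> [18, -15, -9, 3]
Stage 4 (CLIP -6 26): clip(18,-6,26)=18, clip(-15,-6,26)=-6, clip(-9,-6,26)=-6, clip(3,-6,26)=3 -> [18, -6, -6, 3]
Output sum: 9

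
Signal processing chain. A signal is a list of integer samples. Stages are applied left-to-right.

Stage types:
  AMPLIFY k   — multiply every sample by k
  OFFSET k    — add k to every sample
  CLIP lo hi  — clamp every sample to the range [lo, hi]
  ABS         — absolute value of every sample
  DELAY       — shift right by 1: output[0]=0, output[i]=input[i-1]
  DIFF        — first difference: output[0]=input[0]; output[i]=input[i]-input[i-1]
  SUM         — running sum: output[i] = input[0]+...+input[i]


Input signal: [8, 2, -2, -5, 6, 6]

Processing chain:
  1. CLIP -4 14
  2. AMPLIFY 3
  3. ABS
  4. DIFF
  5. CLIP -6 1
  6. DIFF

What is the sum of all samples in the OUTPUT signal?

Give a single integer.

Input: [8, 2, -2, -5, 6, 6]
Stage 1 (CLIP -4 14): clip(8,-4,14)=8, clip(2,-4,14)=2, clip(-2,-4,14)=-2, clip(-5,-4,14)=-4, clip(6,-4,14)=6, clip(6,-4,14)=6 -> [8, 2, -2, -4, 6, 6]
Stage 2 (AMPLIFY 3): 8*3=24, 2*3=6, -2*3=-6, -4*3=-12, 6*3=18, 6*3=18 -> [24, 6, -6, -12, 18, 18]
Stage 3 (ABS): |24|=24, |6|=6, |-6|=6, |-12|=12, |18|=18, |18|=18 -> [24, 6, 6, 12, 18, 18]
Stage 4 (DIFF): s[0]=24, 6-24=-18, 6-6=0, 12-6=6, 18-12=6, 18-18=0 -> [24, -18, 0, 6, 6, 0]
Stage 5 (CLIP -6 1): clip(24,-6,1)=1, clip(-18,-6,1)=-6, clip(0,-6,1)=0, clip(6,-6,1)=1, clip(6,-6,1)=1, clip(0,-6,1)=0 -> [1, -6, 0, 1, 1, 0]
Stage 6 (DIFF): s[0]=1, -6-1=-7, 0--6=6, 1-0=1, 1-1=0, 0-1=-1 -> [1, -7, 6, 1, 0, -1]
Output sum: 0

Answer: 0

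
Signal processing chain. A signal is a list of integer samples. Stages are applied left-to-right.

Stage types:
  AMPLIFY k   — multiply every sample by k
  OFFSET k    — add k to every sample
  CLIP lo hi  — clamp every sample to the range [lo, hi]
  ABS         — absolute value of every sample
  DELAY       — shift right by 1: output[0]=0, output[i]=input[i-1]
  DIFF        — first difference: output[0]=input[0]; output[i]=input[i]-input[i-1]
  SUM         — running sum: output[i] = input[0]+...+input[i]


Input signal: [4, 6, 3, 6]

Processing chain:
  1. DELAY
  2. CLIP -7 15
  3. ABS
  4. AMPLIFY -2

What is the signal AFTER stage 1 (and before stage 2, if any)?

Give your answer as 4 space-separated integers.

Input: [4, 6, 3, 6]
Stage 1 (DELAY): [0, 4, 6, 3] = [0, 4, 6, 3] -> [0, 4, 6, 3]

Answer: 0 4 6 3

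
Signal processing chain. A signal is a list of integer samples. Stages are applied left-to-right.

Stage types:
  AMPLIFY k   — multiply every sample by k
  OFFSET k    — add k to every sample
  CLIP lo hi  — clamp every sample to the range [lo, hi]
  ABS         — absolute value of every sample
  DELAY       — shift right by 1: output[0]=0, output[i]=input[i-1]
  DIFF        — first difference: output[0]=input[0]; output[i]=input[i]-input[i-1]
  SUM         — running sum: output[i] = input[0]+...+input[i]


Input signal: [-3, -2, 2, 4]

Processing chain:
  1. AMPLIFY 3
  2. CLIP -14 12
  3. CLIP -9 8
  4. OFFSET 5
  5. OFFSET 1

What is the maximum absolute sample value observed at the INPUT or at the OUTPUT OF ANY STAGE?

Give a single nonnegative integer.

Answer: 14

Derivation:
Input: [-3, -2, 2, 4] (max |s|=4)
Stage 1 (AMPLIFY 3): -3*3=-9, -2*3=-6, 2*3=6, 4*3=12 -> [-9, -6, 6, 12] (max |s|=12)
Stage 2 (CLIP -14 12): clip(-9,-14,12)=-9, clip(-6,-14,12)=-6, clip(6,-14,12)=6, clip(12,-14,12)=12 -> [-9, -6, 6, 12] (max |s|=12)
Stage 3 (CLIP -9 8): clip(-9,-9,8)=-9, clip(-6,-9,8)=-6, clip(6,-9,8)=6, clip(12,-9,8)=8 -> [-9, -6, 6, 8] (max |s|=9)
Stage 4 (OFFSET 5): -9+5=-4, -6+5=-1, 6+5=11, 8+5=13 -> [-4, -1, 11, 13] (max |s|=13)
Stage 5 (OFFSET 1): -4+1=-3, -1+1=0, 11+1=12, 13+1=14 -> [-3, 0, 12, 14] (max |s|=14)
Overall max amplitude: 14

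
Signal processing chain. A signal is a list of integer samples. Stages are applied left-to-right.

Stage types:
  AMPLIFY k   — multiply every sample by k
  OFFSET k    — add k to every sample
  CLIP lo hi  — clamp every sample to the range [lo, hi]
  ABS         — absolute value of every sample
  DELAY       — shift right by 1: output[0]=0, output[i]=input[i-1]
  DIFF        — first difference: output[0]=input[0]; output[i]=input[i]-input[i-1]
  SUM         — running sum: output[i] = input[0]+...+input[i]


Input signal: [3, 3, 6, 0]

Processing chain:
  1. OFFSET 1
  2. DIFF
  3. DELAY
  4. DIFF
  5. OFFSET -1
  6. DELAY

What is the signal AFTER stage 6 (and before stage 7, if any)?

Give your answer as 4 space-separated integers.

Input: [3, 3, 6, 0]
Stage 1 (OFFSET 1): 3+1=4, 3+1=4, 6+1=7, 0+1=1 -> [4, 4, 7, 1]
Stage 2 (DIFF): s[0]=4, 4-4=0, 7-4=3, 1-7=-6 -> [4, 0, 3, -6]
Stage 3 (DELAY): [0, 4, 0, 3] = [0, 4, 0, 3] -> [0, 4, 0, 3]
Stage 4 (DIFF): s[0]=0, 4-0=4, 0-4=-4, 3-0=3 -> [0, 4, -4, 3]
Stage 5 (OFFSET -1): 0+-1=-1, 4+-1=3, -4+-1=-5, 3+-1=2 -> [-1, 3, -5, 2]
Stage 6 (DELAY): [0, -1, 3, -5] = [0, -1, 3, -5] -> [0, -1, 3, -5]

Answer: 0 -1 3 -5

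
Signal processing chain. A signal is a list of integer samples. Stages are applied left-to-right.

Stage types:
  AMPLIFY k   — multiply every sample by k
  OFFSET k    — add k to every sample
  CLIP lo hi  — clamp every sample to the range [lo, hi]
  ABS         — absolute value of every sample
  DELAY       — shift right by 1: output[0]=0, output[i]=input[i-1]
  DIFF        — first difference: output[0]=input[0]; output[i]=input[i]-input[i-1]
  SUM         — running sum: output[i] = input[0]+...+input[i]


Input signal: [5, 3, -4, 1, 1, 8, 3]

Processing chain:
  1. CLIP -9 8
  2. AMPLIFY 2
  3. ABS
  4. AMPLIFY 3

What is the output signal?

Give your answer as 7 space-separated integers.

Input: [5, 3, -4, 1, 1, 8, 3]
Stage 1 (CLIP -9 8): clip(5,-9,8)=5, clip(3,-9,8)=3, clip(-4,-9,8)=-4, clip(1,-9,8)=1, clip(1,-9,8)=1, clip(8,-9,8)=8, clip(3,-9,8)=3 -> [5, 3, -4, 1, 1, 8, 3]
Stage 2 (AMPLIFY 2): 5*2=10, 3*2=6, -4*2=-8, 1*2=2, 1*2=2, 8*2=16, 3*2=6 -> [10, 6, -8, 2, 2, 16, 6]
Stage 3 (ABS): |10|=10, |6|=6, |-8|=8, |2|=2, |2|=2, |16|=16, |6|=6 -> [10, 6, 8, 2, 2, 16, 6]
Stage 4 (AMPLIFY 3): 10*3=30, 6*3=18, 8*3=24, 2*3=6, 2*3=6, 16*3=48, 6*3=18 -> [30, 18, 24, 6, 6, 48, 18]

Answer: 30 18 24 6 6 48 18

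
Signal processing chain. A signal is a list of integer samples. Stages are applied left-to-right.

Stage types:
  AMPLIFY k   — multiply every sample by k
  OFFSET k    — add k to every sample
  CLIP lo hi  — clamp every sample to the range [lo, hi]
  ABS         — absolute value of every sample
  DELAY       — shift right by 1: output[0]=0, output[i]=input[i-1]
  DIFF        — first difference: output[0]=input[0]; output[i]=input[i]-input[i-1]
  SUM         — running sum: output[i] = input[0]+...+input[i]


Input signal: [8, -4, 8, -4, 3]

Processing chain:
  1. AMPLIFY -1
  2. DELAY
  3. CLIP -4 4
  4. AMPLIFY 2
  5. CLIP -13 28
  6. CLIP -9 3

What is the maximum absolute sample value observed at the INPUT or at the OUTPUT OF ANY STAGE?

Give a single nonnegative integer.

Input: [8, -4, 8, -4, 3] (max |s|=8)
Stage 1 (AMPLIFY -1): 8*-1=-8, -4*-1=4, 8*-1=-8, -4*-1=4, 3*-1=-3 -> [-8, 4, -8, 4, -3] (max |s|=8)
Stage 2 (DELAY): [0, -8, 4, -8, 4] = [0, -8, 4, -8, 4] -> [0, -8, 4, -8, 4] (max |s|=8)
Stage 3 (CLIP -4 4): clip(0,-4,4)=0, clip(-8,-4,4)=-4, clip(4,-4,4)=4, clip(-8,-4,4)=-4, clip(4,-4,4)=4 -> [0, -4, 4, -4, 4] (max |s|=4)
Stage 4 (AMPLIFY 2): 0*2=0, -4*2=-8, 4*2=8, -4*2=-8, 4*2=8 -> [0, -8, 8, -8, 8] (max |s|=8)
Stage 5 (CLIP -13 28): clip(0,-13,28)=0, clip(-8,-13,28)=-8, clip(8,-13,28)=8, clip(-8,-13,28)=-8, clip(8,-13,28)=8 -> [0, -8, 8, -8, 8] (max |s|=8)
Stage 6 (CLIP -9 3): clip(0,-9,3)=0, clip(-8,-9,3)=-8, clip(8,-9,3)=3, clip(-8,-9,3)=-8, clip(8,-9,3)=3 -> [0, -8, 3, -8, 3] (max |s|=8)
Overall max amplitude: 8

Answer: 8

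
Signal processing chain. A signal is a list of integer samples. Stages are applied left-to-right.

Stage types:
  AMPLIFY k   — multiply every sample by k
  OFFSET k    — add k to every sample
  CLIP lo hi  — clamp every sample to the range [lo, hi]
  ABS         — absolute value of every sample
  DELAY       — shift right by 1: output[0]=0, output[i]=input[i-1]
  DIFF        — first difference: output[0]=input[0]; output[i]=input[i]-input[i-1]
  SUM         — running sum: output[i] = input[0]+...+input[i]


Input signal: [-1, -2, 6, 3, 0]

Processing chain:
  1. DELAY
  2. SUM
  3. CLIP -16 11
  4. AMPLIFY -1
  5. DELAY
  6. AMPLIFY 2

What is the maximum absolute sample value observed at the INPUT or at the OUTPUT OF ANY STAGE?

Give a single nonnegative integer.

Input: [-1, -2, 6, 3, 0] (max |s|=6)
Stage 1 (DELAY): [0, -1, -2, 6, 3] = [0, -1, -2, 6, 3] -> [0, -1, -2, 6, 3] (max |s|=6)
Stage 2 (SUM): sum[0..0]=0, sum[0..1]=-1, sum[0..2]=-3, sum[0..3]=3, sum[0..4]=6 -> [0, -1, -3, 3, 6] (max |s|=6)
Stage 3 (CLIP -16 11): clip(0,-16,11)=0, clip(-1,-16,11)=-1, clip(-3,-16,11)=-3, clip(3,-16,11)=3, clip(6,-16,11)=6 -> [0, -1, -3, 3, 6] (max |s|=6)
Stage 4 (AMPLIFY -1): 0*-1=0, -1*-1=1, -3*-1=3, 3*-1=-3, 6*-1=-6 -> [0, 1, 3, -3, -6] (max |s|=6)
Stage 5 (DELAY): [0, 0, 1, 3, -3] = [0, 0, 1, 3, -3] -> [0, 0, 1, 3, -3] (max |s|=3)
Stage 6 (AMPLIFY 2): 0*2=0, 0*2=0, 1*2=2, 3*2=6, -3*2=-6 -> [0, 0, 2, 6, -6] (max |s|=6)
Overall max amplitude: 6

Answer: 6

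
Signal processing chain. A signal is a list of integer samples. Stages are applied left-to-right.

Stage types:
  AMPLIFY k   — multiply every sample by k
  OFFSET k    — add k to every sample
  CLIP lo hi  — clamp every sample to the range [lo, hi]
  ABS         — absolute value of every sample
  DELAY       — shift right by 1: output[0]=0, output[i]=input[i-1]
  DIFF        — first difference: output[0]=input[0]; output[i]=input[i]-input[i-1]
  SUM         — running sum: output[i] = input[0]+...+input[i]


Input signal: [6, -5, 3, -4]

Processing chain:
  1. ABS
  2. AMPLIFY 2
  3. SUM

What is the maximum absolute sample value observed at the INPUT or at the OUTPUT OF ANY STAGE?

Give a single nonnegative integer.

Answer: 36

Derivation:
Input: [6, -5, 3, -4] (max |s|=6)
Stage 1 (ABS): |6|=6, |-5|=5, |3|=3, |-4|=4 -> [6, 5, 3, 4] (max |s|=6)
Stage 2 (AMPLIFY 2): 6*2=12, 5*2=10, 3*2=6, 4*2=8 -> [12, 10, 6, 8] (max |s|=12)
Stage 3 (SUM): sum[0..0]=12, sum[0..1]=22, sum[0..2]=28, sum[0..3]=36 -> [12, 22, 28, 36] (max |s|=36)
Overall max amplitude: 36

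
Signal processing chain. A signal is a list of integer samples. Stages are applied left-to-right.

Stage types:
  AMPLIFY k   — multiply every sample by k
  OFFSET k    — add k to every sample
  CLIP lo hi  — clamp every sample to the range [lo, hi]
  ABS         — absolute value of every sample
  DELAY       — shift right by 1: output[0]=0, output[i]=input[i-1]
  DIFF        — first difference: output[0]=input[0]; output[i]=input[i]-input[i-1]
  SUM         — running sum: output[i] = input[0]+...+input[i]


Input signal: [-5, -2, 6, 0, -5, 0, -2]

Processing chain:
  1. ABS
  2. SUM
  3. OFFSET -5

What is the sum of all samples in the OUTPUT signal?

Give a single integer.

Input: [-5, -2, 6, 0, -5, 0, -2]
Stage 1 (ABS): |-5|=5, |-2|=2, |6|=6, |0|=0, |-5|=5, |0|=0, |-2|=2 -> [5, 2, 6, 0, 5, 0, 2]
Stage 2 (SUM): sum[0..0]=5, sum[0..1]=7, sum[0..2]=13, sum[0..3]=13, sum[0..4]=18, sum[0..5]=18, sum[0..6]=20 -> [5, 7, 13, 13, 18, 18, 20]
Stage 3 (OFFSET -5): 5+-5=0, 7+-5=2, 13+-5=8, 13+-5=8, 18+-5=13, 18+-5=13, 20+-5=15 -> [0, 2, 8, 8, 13, 13, 15]
Output sum: 59

Answer: 59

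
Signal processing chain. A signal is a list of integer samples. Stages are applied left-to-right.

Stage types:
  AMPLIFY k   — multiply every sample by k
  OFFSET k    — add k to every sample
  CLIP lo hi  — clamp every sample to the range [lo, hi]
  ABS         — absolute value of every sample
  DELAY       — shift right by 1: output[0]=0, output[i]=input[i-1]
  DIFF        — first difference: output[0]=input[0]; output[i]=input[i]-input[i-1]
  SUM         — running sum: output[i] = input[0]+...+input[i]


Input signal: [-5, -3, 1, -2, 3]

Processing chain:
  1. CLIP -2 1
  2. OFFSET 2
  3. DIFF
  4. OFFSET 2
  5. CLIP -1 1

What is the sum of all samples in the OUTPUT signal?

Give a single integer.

Input: [-5, -3, 1, -2, 3]
Stage 1 (CLIP -2 1): clip(-5,-2,1)=-2, clip(-3,-2,1)=-2, clip(1,-2,1)=1, clip(-2,-2,1)=-2, clip(3,-2,1)=1 -> [-2, -2, 1, -2, 1]
Stage 2 (OFFSET 2): -2+2=0, -2+2=0, 1+2=3, -2+2=0, 1+2=3 -> [0, 0, 3, 0, 3]
Stage 3 (DIFF): s[0]=0, 0-0=0, 3-0=3, 0-3=-3, 3-0=3 -> [0, 0, 3, -3, 3]
Stage 4 (OFFSET 2): 0+2=2, 0+2=2, 3+2=5, -3+2=-1, 3+2=5 -> [2, 2, 5, -1, 5]
Stage 5 (CLIP -1 1): clip(2,-1,1)=1, clip(2,-1,1)=1, clip(5,-1,1)=1, clip(-1,-1,1)=-1, clip(5,-1,1)=1 -> [1, 1, 1, -1, 1]
Output sum: 3

Answer: 3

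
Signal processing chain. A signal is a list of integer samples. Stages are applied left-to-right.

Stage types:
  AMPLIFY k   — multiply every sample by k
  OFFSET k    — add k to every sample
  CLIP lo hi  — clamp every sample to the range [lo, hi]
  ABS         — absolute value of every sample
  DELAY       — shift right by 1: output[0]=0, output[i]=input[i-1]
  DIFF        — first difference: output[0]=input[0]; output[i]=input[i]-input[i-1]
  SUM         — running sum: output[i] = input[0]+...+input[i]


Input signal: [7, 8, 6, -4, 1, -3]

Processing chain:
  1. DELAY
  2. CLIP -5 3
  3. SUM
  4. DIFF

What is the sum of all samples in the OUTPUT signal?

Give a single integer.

Input: [7, 8, 6, -4, 1, -3]
Stage 1 (DELAY): [0, 7, 8, 6, -4, 1] = [0, 7, 8, 6, -4, 1] -> [0, 7, 8, 6, -4, 1]
Stage 2 (CLIP -5 3): clip(0,-5,3)=0, clip(7,-5,3)=3, clip(8,-5,3)=3, clip(6,-5,3)=3, clip(-4,-5,3)=-4, clip(1,-5,3)=1 -> [0, 3, 3, 3, -4, 1]
Stage 3 (SUM): sum[0..0]=0, sum[0..1]=3, sum[0..2]=6, sum[0..3]=9, sum[0..4]=5, sum[0..5]=6 -> [0, 3, 6, 9, 5, 6]
Stage 4 (DIFF): s[0]=0, 3-0=3, 6-3=3, 9-6=3, 5-9=-4, 6-5=1 -> [0, 3, 3, 3, -4, 1]
Output sum: 6

Answer: 6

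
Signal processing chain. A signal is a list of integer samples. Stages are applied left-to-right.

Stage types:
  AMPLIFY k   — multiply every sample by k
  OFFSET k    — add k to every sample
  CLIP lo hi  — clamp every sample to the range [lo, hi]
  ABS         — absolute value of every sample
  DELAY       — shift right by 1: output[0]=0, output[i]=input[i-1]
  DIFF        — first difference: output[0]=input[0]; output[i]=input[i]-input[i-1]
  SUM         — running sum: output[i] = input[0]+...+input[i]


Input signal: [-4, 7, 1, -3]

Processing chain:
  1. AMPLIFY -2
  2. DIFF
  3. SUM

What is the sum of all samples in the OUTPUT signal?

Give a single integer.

Answer: -2

Derivation:
Input: [-4, 7, 1, -3]
Stage 1 (AMPLIFY -2): -4*-2=8, 7*-2=-14, 1*-2=-2, -3*-2=6 -> [8, -14, -2, 6]
Stage 2 (DIFF): s[0]=8, -14-8=-22, -2--14=12, 6--2=8 -> [8, -22, 12, 8]
Stage 3 (SUM): sum[0..0]=8, sum[0..1]=-14, sum[0..2]=-2, sum[0..3]=6 -> [8, -14, -2, 6]
Output sum: -2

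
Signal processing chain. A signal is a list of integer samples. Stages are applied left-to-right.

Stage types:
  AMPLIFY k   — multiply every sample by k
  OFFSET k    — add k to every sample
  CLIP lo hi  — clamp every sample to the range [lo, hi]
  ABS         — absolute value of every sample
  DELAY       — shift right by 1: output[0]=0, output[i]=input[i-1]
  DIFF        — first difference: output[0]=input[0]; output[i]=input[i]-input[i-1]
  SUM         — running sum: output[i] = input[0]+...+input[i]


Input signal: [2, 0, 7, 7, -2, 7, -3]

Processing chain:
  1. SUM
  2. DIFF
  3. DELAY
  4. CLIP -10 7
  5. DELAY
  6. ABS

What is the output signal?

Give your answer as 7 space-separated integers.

Input: [2, 0, 7, 7, -2, 7, -3]
Stage 1 (SUM): sum[0..0]=2, sum[0..1]=2, sum[0..2]=9, sum[0..3]=16, sum[0..4]=14, sum[0..5]=21, sum[0..6]=18 -> [2, 2, 9, 16, 14, 21, 18]
Stage 2 (DIFF): s[0]=2, 2-2=0, 9-2=7, 16-9=7, 14-16=-2, 21-14=7, 18-21=-3 -> [2, 0, 7, 7, -2, 7, -3]
Stage 3 (DELAY): [0, 2, 0, 7, 7, -2, 7] = [0, 2, 0, 7, 7, -2, 7] -> [0, 2, 0, 7, 7, -2, 7]
Stage 4 (CLIP -10 7): clip(0,-10,7)=0, clip(2,-10,7)=2, clip(0,-10,7)=0, clip(7,-10,7)=7, clip(7,-10,7)=7, clip(-2,-10,7)=-2, clip(7,-10,7)=7 -> [0, 2, 0, 7, 7, -2, 7]
Stage 5 (DELAY): [0, 0, 2, 0, 7, 7, -2] = [0, 0, 2, 0, 7, 7, -2] -> [0, 0, 2, 0, 7, 7, -2]
Stage 6 (ABS): |0|=0, |0|=0, |2|=2, |0|=0, |7|=7, |7|=7, |-2|=2 -> [0, 0, 2, 0, 7, 7, 2]

Answer: 0 0 2 0 7 7 2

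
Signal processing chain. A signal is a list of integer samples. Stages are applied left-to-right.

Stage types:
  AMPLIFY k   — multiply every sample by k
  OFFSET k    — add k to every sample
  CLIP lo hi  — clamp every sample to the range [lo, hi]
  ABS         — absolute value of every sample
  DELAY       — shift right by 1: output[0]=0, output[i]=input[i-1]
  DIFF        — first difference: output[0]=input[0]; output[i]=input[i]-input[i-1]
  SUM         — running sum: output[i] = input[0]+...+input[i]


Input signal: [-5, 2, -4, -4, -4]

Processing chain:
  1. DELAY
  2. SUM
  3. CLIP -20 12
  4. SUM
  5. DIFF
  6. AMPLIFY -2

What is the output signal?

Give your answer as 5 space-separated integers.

Answer: 0 10 6 14 22

Derivation:
Input: [-5, 2, -4, -4, -4]
Stage 1 (DELAY): [0, -5, 2, -4, -4] = [0, -5, 2, -4, -4] -> [0, -5, 2, -4, -4]
Stage 2 (SUM): sum[0..0]=0, sum[0..1]=-5, sum[0..2]=-3, sum[0..3]=-7, sum[0..4]=-11 -> [0, -5, -3, -7, -11]
Stage 3 (CLIP -20 12): clip(0,-20,12)=0, clip(-5,-20,12)=-5, clip(-3,-20,12)=-3, clip(-7,-20,12)=-7, clip(-11,-20,12)=-11 -> [0, -5, -3, -7, -11]
Stage 4 (SUM): sum[0..0]=0, sum[0..1]=-5, sum[0..2]=-8, sum[0..3]=-15, sum[0..4]=-26 -> [0, -5, -8, -15, -26]
Stage 5 (DIFF): s[0]=0, -5-0=-5, -8--5=-3, -15--8=-7, -26--15=-11 -> [0, -5, -3, -7, -11]
Stage 6 (AMPLIFY -2): 0*-2=0, -5*-2=10, -3*-2=6, -7*-2=14, -11*-2=22 -> [0, 10, 6, 14, 22]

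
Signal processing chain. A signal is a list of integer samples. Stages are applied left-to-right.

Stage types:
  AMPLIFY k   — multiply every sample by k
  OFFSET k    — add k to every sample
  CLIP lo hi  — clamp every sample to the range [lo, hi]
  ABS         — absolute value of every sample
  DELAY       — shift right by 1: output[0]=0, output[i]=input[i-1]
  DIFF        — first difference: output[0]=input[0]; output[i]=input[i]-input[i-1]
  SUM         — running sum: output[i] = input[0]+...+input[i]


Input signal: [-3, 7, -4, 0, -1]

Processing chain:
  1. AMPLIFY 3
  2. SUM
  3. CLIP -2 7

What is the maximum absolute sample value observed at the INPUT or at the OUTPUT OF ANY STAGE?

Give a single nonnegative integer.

Answer: 21

Derivation:
Input: [-3, 7, -4, 0, -1] (max |s|=7)
Stage 1 (AMPLIFY 3): -3*3=-9, 7*3=21, -4*3=-12, 0*3=0, -1*3=-3 -> [-9, 21, -12, 0, -3] (max |s|=21)
Stage 2 (SUM): sum[0..0]=-9, sum[0..1]=12, sum[0..2]=0, sum[0..3]=0, sum[0..4]=-3 -> [-9, 12, 0, 0, -3] (max |s|=12)
Stage 3 (CLIP -2 7): clip(-9,-2,7)=-2, clip(12,-2,7)=7, clip(0,-2,7)=0, clip(0,-2,7)=0, clip(-3,-2,7)=-2 -> [-2, 7, 0, 0, -2] (max |s|=7)
Overall max amplitude: 21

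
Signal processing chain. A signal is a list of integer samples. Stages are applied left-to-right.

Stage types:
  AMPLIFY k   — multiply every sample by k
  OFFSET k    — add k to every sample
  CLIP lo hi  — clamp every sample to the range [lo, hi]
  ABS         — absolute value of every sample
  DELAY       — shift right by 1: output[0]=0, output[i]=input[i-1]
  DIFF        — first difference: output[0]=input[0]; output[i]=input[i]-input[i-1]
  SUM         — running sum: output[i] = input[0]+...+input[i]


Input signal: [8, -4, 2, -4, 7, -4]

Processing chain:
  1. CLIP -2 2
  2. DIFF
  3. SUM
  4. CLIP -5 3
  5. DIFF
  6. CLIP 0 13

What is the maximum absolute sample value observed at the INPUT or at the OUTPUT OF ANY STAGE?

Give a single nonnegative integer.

Input: [8, -4, 2, -4, 7, -4] (max |s|=8)
Stage 1 (CLIP -2 2): clip(8,-2,2)=2, clip(-4,-2,2)=-2, clip(2,-2,2)=2, clip(-4,-2,2)=-2, clip(7,-2,2)=2, clip(-4,-2,2)=-2 -> [2, -2, 2, -2, 2, -2] (max |s|=2)
Stage 2 (DIFF): s[0]=2, -2-2=-4, 2--2=4, -2-2=-4, 2--2=4, -2-2=-4 -> [2, -4, 4, -4, 4, -4] (max |s|=4)
Stage 3 (SUM): sum[0..0]=2, sum[0..1]=-2, sum[0..2]=2, sum[0..3]=-2, sum[0..4]=2, sum[0..5]=-2 -> [2, -2, 2, -2, 2, -2] (max |s|=2)
Stage 4 (CLIP -5 3): clip(2,-5,3)=2, clip(-2,-5,3)=-2, clip(2,-5,3)=2, clip(-2,-5,3)=-2, clip(2,-5,3)=2, clip(-2,-5,3)=-2 -> [2, -2, 2, -2, 2, -2] (max |s|=2)
Stage 5 (DIFF): s[0]=2, -2-2=-4, 2--2=4, -2-2=-4, 2--2=4, -2-2=-4 -> [2, -4, 4, -4, 4, -4] (max |s|=4)
Stage 6 (CLIP 0 13): clip(2,0,13)=2, clip(-4,0,13)=0, clip(4,0,13)=4, clip(-4,0,13)=0, clip(4,0,13)=4, clip(-4,0,13)=0 -> [2, 0, 4, 0, 4, 0] (max |s|=4)
Overall max amplitude: 8

Answer: 8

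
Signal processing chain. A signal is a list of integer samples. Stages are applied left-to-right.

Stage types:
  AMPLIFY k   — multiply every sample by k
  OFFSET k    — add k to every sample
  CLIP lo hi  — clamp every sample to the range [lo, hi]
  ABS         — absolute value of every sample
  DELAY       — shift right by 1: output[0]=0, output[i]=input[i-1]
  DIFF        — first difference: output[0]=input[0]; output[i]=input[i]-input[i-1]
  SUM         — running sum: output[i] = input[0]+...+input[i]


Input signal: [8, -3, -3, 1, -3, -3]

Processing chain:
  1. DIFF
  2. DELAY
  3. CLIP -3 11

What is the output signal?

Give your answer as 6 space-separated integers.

Answer: 0 8 -3 0 4 -3

Derivation:
Input: [8, -3, -3, 1, -3, -3]
Stage 1 (DIFF): s[0]=8, -3-8=-11, -3--3=0, 1--3=4, -3-1=-4, -3--3=0 -> [8, -11, 0, 4, -4, 0]
Stage 2 (DELAY): [0, 8, -11, 0, 4, -4] = [0, 8, -11, 0, 4, -4] -> [0, 8, -11, 0, 4, -4]
Stage 3 (CLIP -3 11): clip(0,-3,11)=0, clip(8,-3,11)=8, clip(-11,-3,11)=-3, clip(0,-3,11)=0, clip(4,-3,11)=4, clip(-4,-3,11)=-3 -> [0, 8, -3, 0, 4, -3]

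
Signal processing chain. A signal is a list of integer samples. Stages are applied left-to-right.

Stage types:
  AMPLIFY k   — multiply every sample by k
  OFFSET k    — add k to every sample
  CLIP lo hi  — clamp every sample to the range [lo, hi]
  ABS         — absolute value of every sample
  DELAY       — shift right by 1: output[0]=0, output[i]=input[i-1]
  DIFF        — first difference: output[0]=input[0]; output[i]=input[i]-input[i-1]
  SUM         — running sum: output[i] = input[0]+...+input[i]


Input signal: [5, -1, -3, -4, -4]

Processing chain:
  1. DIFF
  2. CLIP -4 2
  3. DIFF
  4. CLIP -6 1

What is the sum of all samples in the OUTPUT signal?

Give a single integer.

Answer: -2

Derivation:
Input: [5, -1, -3, -4, -4]
Stage 1 (DIFF): s[0]=5, -1-5=-6, -3--1=-2, -4--3=-1, -4--4=0 -> [5, -6, -2, -1, 0]
Stage 2 (CLIP -4 2): clip(5,-4,2)=2, clip(-6,-4,2)=-4, clip(-2,-4,2)=-2, clip(-1,-4,2)=-1, clip(0,-4,2)=0 -> [2, -4, -2, -1, 0]
Stage 3 (DIFF): s[0]=2, -4-2=-6, -2--4=2, -1--2=1, 0--1=1 -> [2, -6, 2, 1, 1]
Stage 4 (CLIP -6 1): clip(2,-6,1)=1, clip(-6,-6,1)=-6, clip(2,-6,1)=1, clip(1,-6,1)=1, clip(1,-6,1)=1 -> [1, -6, 1, 1, 1]
Output sum: -2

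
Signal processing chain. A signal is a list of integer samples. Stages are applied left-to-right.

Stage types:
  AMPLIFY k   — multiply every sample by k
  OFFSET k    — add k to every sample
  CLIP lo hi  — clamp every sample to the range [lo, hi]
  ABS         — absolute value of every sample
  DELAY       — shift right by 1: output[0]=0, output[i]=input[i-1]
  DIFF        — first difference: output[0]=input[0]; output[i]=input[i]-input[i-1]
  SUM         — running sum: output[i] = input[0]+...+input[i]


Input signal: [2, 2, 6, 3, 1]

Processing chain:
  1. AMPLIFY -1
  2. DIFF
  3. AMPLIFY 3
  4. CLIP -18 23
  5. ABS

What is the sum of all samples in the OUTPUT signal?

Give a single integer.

Answer: 33

Derivation:
Input: [2, 2, 6, 3, 1]
Stage 1 (AMPLIFY -1): 2*-1=-2, 2*-1=-2, 6*-1=-6, 3*-1=-3, 1*-1=-1 -> [-2, -2, -6, -3, -1]
Stage 2 (DIFF): s[0]=-2, -2--2=0, -6--2=-4, -3--6=3, -1--3=2 -> [-2, 0, -4, 3, 2]
Stage 3 (AMPLIFY 3): -2*3=-6, 0*3=0, -4*3=-12, 3*3=9, 2*3=6 -> [-6, 0, -12, 9, 6]
Stage 4 (CLIP -18 23): clip(-6,-18,23)=-6, clip(0,-18,23)=0, clip(-12,-18,23)=-12, clip(9,-18,23)=9, clip(6,-18,23)=6 -> [-6, 0, -12, 9, 6]
Stage 5 (ABS): |-6|=6, |0|=0, |-12|=12, |9|=9, |6|=6 -> [6, 0, 12, 9, 6]
Output sum: 33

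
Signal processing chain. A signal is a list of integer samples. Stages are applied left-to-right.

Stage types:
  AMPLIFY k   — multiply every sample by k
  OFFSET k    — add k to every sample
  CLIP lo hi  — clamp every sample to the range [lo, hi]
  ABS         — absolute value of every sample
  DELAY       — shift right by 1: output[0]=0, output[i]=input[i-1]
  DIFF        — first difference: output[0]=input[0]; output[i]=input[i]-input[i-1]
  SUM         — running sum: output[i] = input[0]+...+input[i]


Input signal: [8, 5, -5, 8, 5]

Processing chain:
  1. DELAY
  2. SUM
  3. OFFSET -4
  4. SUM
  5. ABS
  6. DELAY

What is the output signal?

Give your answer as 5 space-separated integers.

Answer: 0 4 0 9 13

Derivation:
Input: [8, 5, -5, 8, 5]
Stage 1 (DELAY): [0, 8, 5, -5, 8] = [0, 8, 5, -5, 8] -> [0, 8, 5, -5, 8]
Stage 2 (SUM): sum[0..0]=0, sum[0..1]=8, sum[0..2]=13, sum[0..3]=8, sum[0..4]=16 -> [0, 8, 13, 8, 16]
Stage 3 (OFFSET -4): 0+-4=-4, 8+-4=4, 13+-4=9, 8+-4=4, 16+-4=12 -> [-4, 4, 9, 4, 12]
Stage 4 (SUM): sum[0..0]=-4, sum[0..1]=0, sum[0..2]=9, sum[0..3]=13, sum[0..4]=25 -> [-4, 0, 9, 13, 25]
Stage 5 (ABS): |-4|=4, |0|=0, |9|=9, |13|=13, |25|=25 -> [4, 0, 9, 13, 25]
Stage 6 (DELAY): [0, 4, 0, 9, 13] = [0, 4, 0, 9, 13] -> [0, 4, 0, 9, 13]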